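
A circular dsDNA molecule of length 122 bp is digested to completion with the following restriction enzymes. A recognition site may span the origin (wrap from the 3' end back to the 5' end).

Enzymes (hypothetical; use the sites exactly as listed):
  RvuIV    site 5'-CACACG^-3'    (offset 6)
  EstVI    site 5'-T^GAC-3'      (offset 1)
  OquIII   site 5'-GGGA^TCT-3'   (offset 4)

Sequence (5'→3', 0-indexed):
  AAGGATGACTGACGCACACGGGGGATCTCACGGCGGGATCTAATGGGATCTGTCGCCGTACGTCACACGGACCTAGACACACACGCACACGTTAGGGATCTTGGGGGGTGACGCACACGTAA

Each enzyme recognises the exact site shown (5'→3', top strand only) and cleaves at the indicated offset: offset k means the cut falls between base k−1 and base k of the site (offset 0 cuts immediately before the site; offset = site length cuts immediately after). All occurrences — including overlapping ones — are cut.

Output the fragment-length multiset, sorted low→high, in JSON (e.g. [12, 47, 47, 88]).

Site scan:
  RvuIV (CACACG, off=6): starts [14, 63, 79, 85, 113] → cuts [20, 69, 85, 91, 119]
  EstVI (TGAC, off=1): starts [5, 9, 108] → cuts [6, 10, 109]
  OquIII (GGGATCT, off=4): starts [21, 34, 44, 94] → cuts [25, 38, 48, 98]

Pooled cuts: [6, 10, 20, 25, 38, 48, 69, 85, 91, 98, 109, 119]

Fragment lengths:
  6→10: 4 bp
  10→20: 10 bp
  20→25: 5 bp
  25→38: 13 bp
  38→48: 10 bp
  48→69: 21 bp
  69→85: 16 bp
  85→91: 6 bp
  91→98: 7 bp
  98→109: 11 bp
  109→119: 10 bp
  119→6 (wrap): 122-119+6 = 9 bp

[4,5,6,7,9,10,10,10,11,13,16,21]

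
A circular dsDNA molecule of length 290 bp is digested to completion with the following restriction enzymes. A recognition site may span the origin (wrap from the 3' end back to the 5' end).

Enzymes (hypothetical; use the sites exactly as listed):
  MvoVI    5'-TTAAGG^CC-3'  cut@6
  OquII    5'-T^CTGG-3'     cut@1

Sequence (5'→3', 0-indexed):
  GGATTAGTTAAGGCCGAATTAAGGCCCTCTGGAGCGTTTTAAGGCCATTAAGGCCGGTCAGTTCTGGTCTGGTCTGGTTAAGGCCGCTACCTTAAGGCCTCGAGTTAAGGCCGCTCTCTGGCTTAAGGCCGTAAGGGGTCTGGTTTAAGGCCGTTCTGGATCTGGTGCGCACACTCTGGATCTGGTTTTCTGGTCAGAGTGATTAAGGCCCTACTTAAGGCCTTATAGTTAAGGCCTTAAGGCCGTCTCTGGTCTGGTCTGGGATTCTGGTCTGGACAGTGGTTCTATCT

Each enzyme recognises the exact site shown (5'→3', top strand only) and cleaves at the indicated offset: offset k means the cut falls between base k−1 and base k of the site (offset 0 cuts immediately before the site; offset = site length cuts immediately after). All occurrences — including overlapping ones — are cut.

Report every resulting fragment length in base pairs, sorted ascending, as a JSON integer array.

[4,5,5,5,5,5,5,6,6,6,7,8,8,8,9,10,10,11,11,11,11,12,13,14,14,14,15,16,17,19]

Site scan:
  MvoVI TTAAGGCC/6: at [7, 18, 38, 47, 77, 91, 104, 122, 144, 202, 214, 228, 236] ⇒ [13, 24, 44, 53, 83, 97, 110, 128, 150, 208, 220, 234, 242]
  OquII TCTGG/1: at [27, 62, 67, 72, 116, 138, 154, 160, 174, 180, 188, 247, 252, 257, 265, 270, 287] ⇒ [28, 63, 68, 73, 117, 139, 155, 161, 175, 181, 189, 248, 253, 258, 266, 271, 288]

All cut coordinates (distinct, sorted): [13, 24, 28, 44, 53, 63, 68, 73, 83, 97, 110, 117, 128, 139, 150, 155, 161, 175, 181, 189, 208, 220, 234, 242, 248, 253, 258, 266, 271, 288]

Fragment lengths:
  13→24: 11 bp
  24→28: 4 bp
  28→44: 16 bp
  44→53: 9 bp
  53→63: 10 bp
  63→68: 5 bp
  68→73: 5 bp
  73→83: 10 bp
  83→97: 14 bp
  97→110: 13 bp
  110→117: 7 bp
  117→128: 11 bp
  128→139: 11 bp
  139→150: 11 bp
  150→155: 5 bp
  155→161: 6 bp
  161→175: 14 bp
  175→181: 6 bp
  181→189: 8 bp
  189→208: 19 bp
  208→220: 12 bp
  220→234: 14 bp
  234→242: 8 bp
  242→248: 6 bp
  248→253: 5 bp
  253→258: 5 bp
  258→266: 8 bp
  266→271: 5 bp
  271→288: 17 bp
  288→13 (wrap): 290-288+13 = 15 bp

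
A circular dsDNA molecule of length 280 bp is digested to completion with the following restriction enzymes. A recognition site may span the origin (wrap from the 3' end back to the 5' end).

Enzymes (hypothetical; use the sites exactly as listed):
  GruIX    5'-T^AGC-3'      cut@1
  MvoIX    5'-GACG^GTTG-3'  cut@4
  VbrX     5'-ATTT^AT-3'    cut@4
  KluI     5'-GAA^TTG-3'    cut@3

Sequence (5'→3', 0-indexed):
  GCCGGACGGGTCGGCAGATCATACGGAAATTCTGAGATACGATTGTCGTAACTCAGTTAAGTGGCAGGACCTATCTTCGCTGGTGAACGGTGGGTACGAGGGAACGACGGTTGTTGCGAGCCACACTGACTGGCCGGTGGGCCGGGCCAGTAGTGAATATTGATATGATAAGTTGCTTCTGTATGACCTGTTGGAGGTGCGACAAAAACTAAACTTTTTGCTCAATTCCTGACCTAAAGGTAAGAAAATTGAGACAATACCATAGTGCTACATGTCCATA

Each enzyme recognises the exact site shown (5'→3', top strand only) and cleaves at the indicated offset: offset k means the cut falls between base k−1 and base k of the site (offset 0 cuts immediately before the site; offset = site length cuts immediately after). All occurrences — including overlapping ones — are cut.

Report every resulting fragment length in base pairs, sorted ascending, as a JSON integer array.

Scan for sites:
  GruIX (TAGC, off=1): starts [278] → cuts [279]
  MvoIX (GACGGTTG, off=4): starts [105] → cuts [109]
  VbrX (ATTTAT, off=4): no sites
  KluI (GAATTG, off=3): no sites

Pooled cuts: [109, 279]

Fragment lengths:
  109→279: 170 bp
  279→109 (wrap): 280-279+109 = 110 bp

[110,170]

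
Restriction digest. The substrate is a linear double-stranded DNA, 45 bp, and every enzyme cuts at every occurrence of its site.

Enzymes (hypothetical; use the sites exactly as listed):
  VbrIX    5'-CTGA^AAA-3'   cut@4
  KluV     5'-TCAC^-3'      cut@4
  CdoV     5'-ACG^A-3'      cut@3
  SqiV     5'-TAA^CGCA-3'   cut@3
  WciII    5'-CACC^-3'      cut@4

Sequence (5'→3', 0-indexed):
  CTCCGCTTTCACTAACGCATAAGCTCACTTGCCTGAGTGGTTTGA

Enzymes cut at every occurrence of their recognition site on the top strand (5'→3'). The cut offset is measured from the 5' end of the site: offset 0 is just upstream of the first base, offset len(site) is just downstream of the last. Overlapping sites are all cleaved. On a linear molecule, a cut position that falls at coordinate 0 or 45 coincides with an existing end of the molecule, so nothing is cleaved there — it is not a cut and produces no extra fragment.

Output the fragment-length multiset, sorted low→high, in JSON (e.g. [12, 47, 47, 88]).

Per-enzyme occurrences:
  VbrIX (CTGAAAA, off=4): no sites
  KluV (TCAC, off=4): starts [8, 24] → cuts [12, 28]
  CdoV (ACGA, off=3): no sites
  SqiV (TAACGCA, off=3): starts [12] → cuts [15]
  WciII (CACC, off=4): no sites

All cut coordinates (distinct, sorted): [12, 15, 28]

Fragment lengths:
  [0,12): 12 bp
  [12,15): 3 bp
  [15,28): 13 bp
  [28,45): 17 bp

[3,12,13,17]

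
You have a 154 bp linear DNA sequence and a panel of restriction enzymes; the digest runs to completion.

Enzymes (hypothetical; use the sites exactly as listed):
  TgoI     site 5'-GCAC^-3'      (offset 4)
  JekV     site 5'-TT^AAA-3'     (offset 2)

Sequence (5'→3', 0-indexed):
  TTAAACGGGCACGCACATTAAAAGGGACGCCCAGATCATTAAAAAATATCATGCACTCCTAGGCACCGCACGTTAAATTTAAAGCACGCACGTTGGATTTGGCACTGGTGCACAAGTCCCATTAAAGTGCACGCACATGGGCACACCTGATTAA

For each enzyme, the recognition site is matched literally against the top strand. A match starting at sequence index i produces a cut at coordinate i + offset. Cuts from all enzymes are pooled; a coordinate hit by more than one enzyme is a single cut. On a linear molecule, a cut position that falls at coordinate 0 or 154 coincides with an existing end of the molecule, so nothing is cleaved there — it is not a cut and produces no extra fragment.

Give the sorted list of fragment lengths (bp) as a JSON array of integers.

[2,3,3,4,4,4,5,6,7,8,8,9,10,10,10,10,14,16,21]

Scan for sites:
  TgoI (GCAC, off=4): starts [8, 12, 52, 62, 67, 83, 87, 101, 109, 128, 132, 140] → cuts [12, 16, 56, 66, 71, 87, 91, 105, 113, 132, 136, 144]
  JekV (TTAAA, off=2): starts [0, 17, 38, 72, 78, 121] → cuts [2, 19, 40, 74, 80, 123]

Pooled cuts: [2, 12, 16, 19, 40, 56, 66, 71, 74, 80, 87, 91, 105, 113, 123, 132, 136, 144]

Fragments:
  [0,2): 2 bp
  [2,12): 10 bp
  [12,16): 4 bp
  [16,19): 3 bp
  [19,40): 21 bp
  [40,56): 16 bp
  [56,66): 10 bp
  [66,71): 5 bp
  [71,74): 3 bp
  [74,80): 6 bp
  [80,87): 7 bp
  [87,91): 4 bp
  [91,105): 14 bp
  [105,113): 8 bp
  [113,123): 10 bp
  [123,132): 9 bp
  [132,136): 4 bp
  [136,144): 8 bp
  [144,154): 10 bp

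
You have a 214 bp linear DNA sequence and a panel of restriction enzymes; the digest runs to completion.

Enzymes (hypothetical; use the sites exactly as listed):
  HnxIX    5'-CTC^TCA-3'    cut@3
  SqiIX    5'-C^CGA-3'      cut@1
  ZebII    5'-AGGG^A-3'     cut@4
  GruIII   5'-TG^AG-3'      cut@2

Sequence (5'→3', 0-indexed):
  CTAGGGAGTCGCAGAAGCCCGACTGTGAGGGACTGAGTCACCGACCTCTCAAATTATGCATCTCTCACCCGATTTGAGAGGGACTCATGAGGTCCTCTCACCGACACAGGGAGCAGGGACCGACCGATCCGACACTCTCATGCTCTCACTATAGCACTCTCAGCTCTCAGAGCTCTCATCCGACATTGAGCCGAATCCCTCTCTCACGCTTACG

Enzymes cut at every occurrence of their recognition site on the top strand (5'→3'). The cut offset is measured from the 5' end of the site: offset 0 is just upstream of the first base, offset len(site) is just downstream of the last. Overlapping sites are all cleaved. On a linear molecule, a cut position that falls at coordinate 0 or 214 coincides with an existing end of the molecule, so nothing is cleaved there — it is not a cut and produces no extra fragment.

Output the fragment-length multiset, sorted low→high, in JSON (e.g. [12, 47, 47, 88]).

Per-enzyme occurrences:
  HnxIX (CTCTCA, off=3): starts [45, 61, 94, 134, 142, 156, 163, 172, 200] → cuts [48, 64, 97, 137, 145, 159, 166, 175, 203]
  SqiIX (CCGA, off=1): starts [18, 40, 68, 100, 119, 123, 128, 179, 190] → cuts [19, 41, 69, 101, 120, 124, 129, 180, 191]
  ZebII (AGGGA, off=4): starts [2, 27, 78, 107, 114] → cuts [6, 31, 82, 111, 118]
  GruIII (TGAG, off=2): starts [25, 33, 74, 87, 186] → cuts [27, 35, 76, 89, 188]

Pooled cuts: [6, 19, 27, 31, 35, 41, 48, 64, 69, 76, 82, 89, 97, 101, 111, 118, 120, 124, 129, 137, 145, 159, 166, 175, 180, 188, 191, 203]

Fragment lengths:
  [0,6): 6 bp
  [6,19): 13 bp
  [19,27): 8 bp
  [27,31): 4 bp
  [31,35): 4 bp
  [35,41): 6 bp
  [41,48): 7 bp
  [48,64): 16 bp
  [64,69): 5 bp
  [69,76): 7 bp
  [76,82): 6 bp
  [82,89): 7 bp
  [89,97): 8 bp
  [97,101): 4 bp
  [101,111): 10 bp
  [111,118): 7 bp
  [118,120): 2 bp
  [120,124): 4 bp
  [124,129): 5 bp
  [129,137): 8 bp
  [137,145): 8 bp
  [145,159): 14 bp
  [159,166): 7 bp
  [166,175): 9 bp
  [175,180): 5 bp
  [180,188): 8 bp
  [188,191): 3 bp
  [191,203): 12 bp
  [203,214): 11 bp

[2,3,4,4,4,4,5,5,5,6,6,6,7,7,7,7,7,8,8,8,8,8,9,10,11,12,13,14,16]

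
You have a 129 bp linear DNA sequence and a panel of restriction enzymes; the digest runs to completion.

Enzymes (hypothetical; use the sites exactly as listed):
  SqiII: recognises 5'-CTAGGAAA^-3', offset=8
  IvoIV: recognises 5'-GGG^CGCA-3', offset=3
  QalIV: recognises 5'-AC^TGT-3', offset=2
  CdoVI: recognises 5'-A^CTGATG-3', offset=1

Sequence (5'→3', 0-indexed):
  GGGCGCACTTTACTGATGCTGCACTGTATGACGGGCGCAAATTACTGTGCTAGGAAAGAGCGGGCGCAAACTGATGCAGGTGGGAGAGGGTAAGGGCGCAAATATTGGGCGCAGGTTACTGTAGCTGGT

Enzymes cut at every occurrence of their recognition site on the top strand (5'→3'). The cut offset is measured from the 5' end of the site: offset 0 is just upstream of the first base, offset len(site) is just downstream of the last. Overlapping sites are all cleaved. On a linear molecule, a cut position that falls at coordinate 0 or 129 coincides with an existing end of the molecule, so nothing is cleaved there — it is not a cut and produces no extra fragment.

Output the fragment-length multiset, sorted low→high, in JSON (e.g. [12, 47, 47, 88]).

Scan for sites:
  SqiII (CTAGGAAA, off=8): starts [49] → cuts [57]
  IvoIV (GGGCGCA, off=3): starts [0, 32, 61, 93, 106] → cuts [3, 35, 64, 96, 109]
  QalIV (ACTGT, off=2): starts [22, 43, 117] → cuts [24, 45, 119]
  CdoVI (ACTGATG, off=1): starts [11, 69] → cuts [12, 70]

All cut coordinates (distinct, sorted): [3, 12, 24, 35, 45, 57, 64, 70, 96, 109, 119]

Fragments:
  [0,3): 3 bp
  [3,12): 9 bp
  [12,24): 12 bp
  [24,35): 11 bp
  [35,45): 10 bp
  [45,57): 12 bp
  [57,64): 7 bp
  [64,70): 6 bp
  [70,96): 26 bp
  [96,109): 13 bp
  [109,119): 10 bp
  [119,129): 10 bp

[3,6,7,9,10,10,10,11,12,12,13,26]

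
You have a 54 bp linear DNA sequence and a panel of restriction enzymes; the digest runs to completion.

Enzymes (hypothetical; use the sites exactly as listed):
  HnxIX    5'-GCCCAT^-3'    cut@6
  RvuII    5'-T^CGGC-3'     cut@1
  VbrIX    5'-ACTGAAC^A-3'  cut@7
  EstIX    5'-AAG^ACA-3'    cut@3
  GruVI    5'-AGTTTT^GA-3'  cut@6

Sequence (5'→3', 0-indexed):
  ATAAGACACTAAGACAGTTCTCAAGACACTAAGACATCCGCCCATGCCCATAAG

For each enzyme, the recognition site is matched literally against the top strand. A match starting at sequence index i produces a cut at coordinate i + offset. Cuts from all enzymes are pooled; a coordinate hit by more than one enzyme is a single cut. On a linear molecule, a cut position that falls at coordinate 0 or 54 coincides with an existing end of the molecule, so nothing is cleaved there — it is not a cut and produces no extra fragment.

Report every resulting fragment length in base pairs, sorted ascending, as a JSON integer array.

Site scan:
  HnxIX GCCCAT/6: at [39, 45] ⇒ [45, 51]
  RvuII (TCGGC, off=1): no sites
  VbrIX (ACTGAACA, off=7): no sites
  EstIX AAGACA/3: at [2, 10, 22, 30] ⇒ [5, 13, 25, 33]
  GruVI (AGTTTTGA, off=6): no sites

All cut coordinates (distinct, sorted): [5, 13, 25, 33, 45, 51]

Fragments:
  [0,5): 5 bp
  [5,13): 8 bp
  [13,25): 12 bp
  [25,33): 8 bp
  [33,45): 12 bp
  [45,51): 6 bp
  [51,54): 3 bp

[3,5,6,8,8,12,12]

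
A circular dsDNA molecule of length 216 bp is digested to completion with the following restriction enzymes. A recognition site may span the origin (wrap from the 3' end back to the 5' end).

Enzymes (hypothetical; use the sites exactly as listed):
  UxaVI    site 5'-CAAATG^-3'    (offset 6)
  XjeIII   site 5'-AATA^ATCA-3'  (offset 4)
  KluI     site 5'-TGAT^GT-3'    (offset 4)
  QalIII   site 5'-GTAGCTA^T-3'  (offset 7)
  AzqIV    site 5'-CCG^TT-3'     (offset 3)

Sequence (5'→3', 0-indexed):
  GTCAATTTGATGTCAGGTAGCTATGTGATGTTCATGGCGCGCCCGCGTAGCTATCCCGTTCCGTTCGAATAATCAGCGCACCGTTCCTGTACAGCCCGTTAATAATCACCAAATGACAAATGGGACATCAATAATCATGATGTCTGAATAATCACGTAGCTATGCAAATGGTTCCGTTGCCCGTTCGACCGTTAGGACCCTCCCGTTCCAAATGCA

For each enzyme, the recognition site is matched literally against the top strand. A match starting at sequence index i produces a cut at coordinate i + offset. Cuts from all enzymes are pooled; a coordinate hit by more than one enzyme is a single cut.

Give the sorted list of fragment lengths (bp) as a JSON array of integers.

[5,5,6,6,6,7,7,8,8,8,8,9,9,11,11,12,12,12,13,14,15,24]

Scan for sites:
  UxaVI CAAATG/6: at [109, 116, 164, 208] ⇒ [115, 122, 170, 214]
  XjeIII AATAATCA/4: at [67, 100, 129, 146] ⇒ [71, 104, 133, 150]
  KluI TGATGT/4: at [7, 25, 137] ⇒ [11, 29, 141]
  QalIII GTAGCTAT/7: at [16, 46, 155] ⇒ [23, 53, 162]
  AzqIV CCGTT/3: at [55, 60, 80, 95, 173, 180, 188, 202] ⇒ [58, 63, 83, 98, 176, 183, 191, 205]

All cut coordinates (distinct, sorted): [11, 23, 29, 53, 58, 63, 71, 83, 98, 104, 115, 122, 133, 141, 150, 162, 170, 176, 183, 191, 205, 214]

Fragment lengths:
  11→23: 12 bp
  23→29: 6 bp
  29→53: 24 bp
  53→58: 5 bp
  58→63: 5 bp
  63→71: 8 bp
  71→83: 12 bp
  83→98: 15 bp
  98→104: 6 bp
  104→115: 11 bp
  115→122: 7 bp
  122→133: 11 bp
  133→141: 8 bp
  141→150: 9 bp
  150→162: 12 bp
  162→170: 8 bp
  170→176: 6 bp
  176→183: 7 bp
  183→191: 8 bp
  191→205: 14 bp
  205→214: 9 bp
  214→11 (wrap): 216-214+11 = 13 bp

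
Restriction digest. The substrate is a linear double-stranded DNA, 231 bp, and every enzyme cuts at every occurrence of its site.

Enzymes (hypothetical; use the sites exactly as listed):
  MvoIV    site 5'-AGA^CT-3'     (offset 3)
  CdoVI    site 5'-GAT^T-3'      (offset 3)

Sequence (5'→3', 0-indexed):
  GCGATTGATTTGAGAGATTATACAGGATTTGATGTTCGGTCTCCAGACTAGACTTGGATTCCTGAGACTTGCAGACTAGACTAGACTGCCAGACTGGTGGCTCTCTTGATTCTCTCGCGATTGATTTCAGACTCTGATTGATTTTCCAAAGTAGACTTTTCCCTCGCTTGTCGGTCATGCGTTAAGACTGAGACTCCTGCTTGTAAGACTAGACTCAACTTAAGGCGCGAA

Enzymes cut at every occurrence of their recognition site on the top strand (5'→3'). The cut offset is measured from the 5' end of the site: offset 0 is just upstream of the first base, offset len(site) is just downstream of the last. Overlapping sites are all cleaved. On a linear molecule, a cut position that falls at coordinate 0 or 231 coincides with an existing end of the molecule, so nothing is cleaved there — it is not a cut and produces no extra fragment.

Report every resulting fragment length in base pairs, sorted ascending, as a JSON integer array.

Site scan:
  MvoIV AGACT/3: at [44, 49, 64, 72, 77, 82, 90, 128, 152, 184, 190, 205, 210] ⇒ [47, 52, 67, 75, 80, 85, 93, 131, 155, 187, 193, 208, 213]
  CdoVI GATT/3: at [2, 6, 15, 25, 56, 107, 118, 122, 135, 139] ⇒ [5, 9, 18, 28, 59, 110, 121, 125, 138, 142]

Pooled cuts: [5, 9, 18, 28, 47, 52, 59, 67, 75, 80, 85, 93, 110, 121, 125, 131, 138, 142, 155, 187, 193, 208, 213]

Fragment lengths:
  [0,5): 5 bp
  [5,9): 4 bp
  [9,18): 9 bp
  [18,28): 10 bp
  [28,47): 19 bp
  [47,52): 5 bp
  [52,59): 7 bp
  [59,67): 8 bp
  [67,75): 8 bp
  [75,80): 5 bp
  [80,85): 5 bp
  [85,93): 8 bp
  [93,110): 17 bp
  [110,121): 11 bp
  [121,125): 4 bp
  [125,131): 6 bp
  [131,138): 7 bp
  [138,142): 4 bp
  [142,155): 13 bp
  [155,187): 32 bp
  [187,193): 6 bp
  [193,208): 15 bp
  [208,213): 5 bp
  [213,231): 18 bp

[4,4,4,5,5,5,5,5,6,6,7,7,8,8,8,9,10,11,13,15,17,18,19,32]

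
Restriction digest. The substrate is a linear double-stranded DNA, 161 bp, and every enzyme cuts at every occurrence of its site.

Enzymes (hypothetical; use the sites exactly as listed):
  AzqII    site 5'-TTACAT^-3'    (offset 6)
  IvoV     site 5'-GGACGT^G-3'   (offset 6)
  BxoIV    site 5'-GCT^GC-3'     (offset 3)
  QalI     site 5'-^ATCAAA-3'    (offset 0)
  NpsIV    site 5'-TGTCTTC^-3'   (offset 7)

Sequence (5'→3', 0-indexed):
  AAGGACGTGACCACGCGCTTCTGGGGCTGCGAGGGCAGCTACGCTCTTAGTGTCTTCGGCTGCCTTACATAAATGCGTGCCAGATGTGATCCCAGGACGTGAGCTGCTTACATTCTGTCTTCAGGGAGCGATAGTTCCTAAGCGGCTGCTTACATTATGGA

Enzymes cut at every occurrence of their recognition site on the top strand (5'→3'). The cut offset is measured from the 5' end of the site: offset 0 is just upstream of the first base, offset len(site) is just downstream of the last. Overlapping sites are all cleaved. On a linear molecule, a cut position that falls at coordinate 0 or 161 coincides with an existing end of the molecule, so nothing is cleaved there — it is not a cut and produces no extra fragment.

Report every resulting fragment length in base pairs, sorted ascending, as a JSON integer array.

[4,5,6,8,8,8,9,9,20,25,29,30]

Scan for sites:
  AzqII TTACAT/6: at [64, 107, 149] ⇒ [70, 113, 155]
  IvoV GGACGTG/6: at [2, 94] ⇒ [8, 100]
  BxoIV GCTGC/3: at [25, 58, 102, 144] ⇒ [28, 61, 105, 147]
  QalI (ATCAAA, off=0): no sites
  NpsIV TGTCTTC/7: at [50, 115] ⇒ [57, 122]

All cut coordinates (distinct, sorted): [8, 28, 57, 61, 70, 100, 105, 113, 122, 147, 155]

Fragments:
  [0,8): 8 bp
  [8,28): 20 bp
  [28,57): 29 bp
  [57,61): 4 bp
  [61,70): 9 bp
  [70,100): 30 bp
  [100,105): 5 bp
  [105,113): 8 bp
  [113,122): 9 bp
  [122,147): 25 bp
  [147,155): 8 bp
  [155,161): 6 bp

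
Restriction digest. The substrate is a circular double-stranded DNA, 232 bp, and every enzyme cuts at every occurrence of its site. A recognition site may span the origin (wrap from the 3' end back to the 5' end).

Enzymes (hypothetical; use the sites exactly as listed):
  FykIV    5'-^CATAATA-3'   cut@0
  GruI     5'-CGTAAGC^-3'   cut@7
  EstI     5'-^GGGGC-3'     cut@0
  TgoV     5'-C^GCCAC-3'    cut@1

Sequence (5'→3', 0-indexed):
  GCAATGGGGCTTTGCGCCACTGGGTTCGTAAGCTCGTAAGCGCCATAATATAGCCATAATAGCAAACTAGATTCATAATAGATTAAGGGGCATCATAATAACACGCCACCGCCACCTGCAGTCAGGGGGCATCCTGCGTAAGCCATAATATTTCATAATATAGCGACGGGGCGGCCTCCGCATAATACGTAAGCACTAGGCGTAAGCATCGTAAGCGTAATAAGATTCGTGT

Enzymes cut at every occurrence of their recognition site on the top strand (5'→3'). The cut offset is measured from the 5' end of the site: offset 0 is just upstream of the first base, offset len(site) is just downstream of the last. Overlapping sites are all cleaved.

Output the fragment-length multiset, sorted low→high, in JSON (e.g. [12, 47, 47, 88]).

Per-enzyme occurrences:
  FykIV (CATAATA, off=0): starts [43, 54, 73, 93, 143, 153, 180] → cuts [43, 54, 73, 93, 143, 153, 180]
  GruI (CGTAAGC, off=7): starts [26, 34, 136, 187, 200, 209] → cuts [33, 41, 143, 194, 207, 216]
  EstI (GGGGC, off=0): starts [5, 86, 125, 167] → cuts [5, 86, 125, 167]
  TgoV (CGCCAC, off=1): starts [14, 103, 109] → cuts [15, 104, 110]

Pooled cuts: [5, 15, 33, 41, 43, 54, 73, 86, 93, 104, 110, 125, 143, 153, 167, 180, 194, 207, 216]

Fragment lengths:
  5→15: 10 bp
  15→33: 18 bp
  33→41: 8 bp
  41→43: 2 bp
  43→54: 11 bp
  54→73: 19 bp
  73→86: 13 bp
  86→93: 7 bp
  93→104: 11 bp
  104→110: 6 bp
  110→125: 15 bp
  125→143: 18 bp
  143→153: 10 bp
  153→167: 14 bp
  167→180: 13 bp
  180→194: 14 bp
  194→207: 13 bp
  207→216: 9 bp
  216→5 (wrap): 232-216+5 = 21 bp

[2,6,7,8,9,10,10,11,11,13,13,13,14,14,15,18,18,19,21]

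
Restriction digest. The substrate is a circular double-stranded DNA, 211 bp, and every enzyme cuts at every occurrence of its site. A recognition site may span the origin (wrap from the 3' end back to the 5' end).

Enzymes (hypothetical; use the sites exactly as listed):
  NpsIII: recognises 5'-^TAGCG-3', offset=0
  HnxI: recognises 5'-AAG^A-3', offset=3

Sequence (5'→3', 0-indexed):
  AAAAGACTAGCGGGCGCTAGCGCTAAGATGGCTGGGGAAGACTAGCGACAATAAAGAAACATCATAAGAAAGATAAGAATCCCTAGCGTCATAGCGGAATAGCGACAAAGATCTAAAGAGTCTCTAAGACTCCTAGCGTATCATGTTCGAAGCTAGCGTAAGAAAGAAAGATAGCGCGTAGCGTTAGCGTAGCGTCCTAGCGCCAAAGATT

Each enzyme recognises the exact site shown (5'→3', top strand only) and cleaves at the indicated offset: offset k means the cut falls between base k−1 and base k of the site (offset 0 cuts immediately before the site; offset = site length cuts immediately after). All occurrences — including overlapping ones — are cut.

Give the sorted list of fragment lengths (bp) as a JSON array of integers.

Scan for sites:
  NpsIII TAGCG/0: at [7, 17, 42, 83, 91, 99, 133, 153, 171, 178, 184, 189, 197] ⇒ [7, 17, 42, 83, 91, 99, 133, 153, 171, 178, 184, 189, 197]
  HnxI AAGA/3: at [2, 24, 37, 53, 65, 69, 74, 107, 115, 125, 159, 163, 167, 205] ⇒ [5, 27, 40, 56, 68, 72, 77, 110, 118, 128, 162, 166, 170, 208]

Pooled cuts: [5, 7, 17, 27, 40, 42, 56, 68, 72, 77, 83, 91, 99, 110, 118, 128, 133, 153, 162, 166, 170, 171, 178, 184, 189, 197, 208]

Fragments:
  5→7: 2 bp
  7→17: 10 bp
  17→27: 10 bp
  27→40: 13 bp
  40→42: 2 bp
  42→56: 14 bp
  56→68: 12 bp
  68→72: 4 bp
  72→77: 5 bp
  77→83: 6 bp
  83→91: 8 bp
  91→99: 8 bp
  99→110: 11 bp
  110→118: 8 bp
  118→128: 10 bp
  128→133: 5 bp
  133→153: 20 bp
  153→162: 9 bp
  162→166: 4 bp
  166→170: 4 bp
  170→171: 1 bp
  171→178: 7 bp
  178→184: 6 bp
  184→189: 5 bp
  189→197: 8 bp
  197→208: 11 bp
  208→5 (wrap): 211-208+5 = 8 bp

[1,2,2,4,4,4,5,5,5,6,6,7,8,8,8,8,8,9,10,10,10,11,11,12,13,14,20]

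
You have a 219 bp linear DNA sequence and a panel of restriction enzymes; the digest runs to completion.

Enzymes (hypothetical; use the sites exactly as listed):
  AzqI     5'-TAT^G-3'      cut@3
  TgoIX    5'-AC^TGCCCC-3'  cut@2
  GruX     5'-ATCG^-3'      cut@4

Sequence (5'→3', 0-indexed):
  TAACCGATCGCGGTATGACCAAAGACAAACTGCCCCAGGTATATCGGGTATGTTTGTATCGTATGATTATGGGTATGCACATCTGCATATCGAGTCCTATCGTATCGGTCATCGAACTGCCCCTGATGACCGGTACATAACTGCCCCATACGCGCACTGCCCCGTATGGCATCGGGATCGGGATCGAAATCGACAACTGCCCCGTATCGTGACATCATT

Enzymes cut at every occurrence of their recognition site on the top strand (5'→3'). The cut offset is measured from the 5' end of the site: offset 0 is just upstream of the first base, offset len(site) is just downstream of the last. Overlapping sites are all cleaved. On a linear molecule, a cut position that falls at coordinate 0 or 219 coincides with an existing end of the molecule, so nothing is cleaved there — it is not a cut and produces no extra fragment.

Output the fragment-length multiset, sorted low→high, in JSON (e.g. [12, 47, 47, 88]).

[3,3,5,5,5,6,6,6,6,6,6,7,7,10,10,10,10,10,12,14,16,16,16,24]

Site scan:
  AzqI TATG/3: at [13, 48, 61, 67, 73, 164] ⇒ [16, 51, 64, 70, 76, 167]
  TgoIX ACTGCCCC/2: at [28, 115, 139, 155, 195] ⇒ [30, 117, 141, 157, 197]
  GruX ATCG/4: at [6, 42, 57, 88, 98, 103, 110, 170, 176, 182, 188, 205] ⇒ [10, 46, 61, 92, 102, 107, 114, 174, 180, 186, 192, 209]

Pooled cuts: [10, 16, 30, 46, 51, 61, 64, 70, 76, 92, 102, 107, 114, 117, 141, 157, 167, 174, 180, 186, 192, 197, 209]

Fragment lengths:
  [0,10): 10 bp
  [10,16): 6 bp
  [16,30): 14 bp
  [30,46): 16 bp
  [46,51): 5 bp
  [51,61): 10 bp
  [61,64): 3 bp
  [64,70): 6 bp
  [70,76): 6 bp
  [76,92): 16 bp
  [92,102): 10 bp
  [102,107): 5 bp
  [107,114): 7 bp
  [114,117): 3 bp
  [117,141): 24 bp
  [141,157): 16 bp
  [157,167): 10 bp
  [167,174): 7 bp
  [174,180): 6 bp
  [180,186): 6 bp
  [186,192): 6 bp
  [192,197): 5 bp
  [197,209): 12 bp
  [209,219): 10 bp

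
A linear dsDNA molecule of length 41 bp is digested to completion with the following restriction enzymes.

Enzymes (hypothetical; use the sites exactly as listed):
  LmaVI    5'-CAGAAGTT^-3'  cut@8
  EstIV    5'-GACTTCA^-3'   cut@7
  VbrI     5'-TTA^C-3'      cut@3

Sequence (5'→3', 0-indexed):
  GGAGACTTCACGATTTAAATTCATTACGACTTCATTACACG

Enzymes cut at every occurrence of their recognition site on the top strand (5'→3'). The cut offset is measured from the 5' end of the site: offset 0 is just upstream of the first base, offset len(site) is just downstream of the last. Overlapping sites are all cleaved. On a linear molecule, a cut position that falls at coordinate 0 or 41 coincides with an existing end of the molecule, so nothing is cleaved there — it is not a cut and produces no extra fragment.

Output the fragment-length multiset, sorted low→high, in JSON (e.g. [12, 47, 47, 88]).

[3,4,8,10,16]

Scan for sites:
  LmaVI (CAGAAGTT, off=8): no sites
  EstIV GACTTCA/7: at [3, 27] ⇒ [10, 34]
  VbrI TTAC/3: at [23, 34] ⇒ [26, 37]

Pooled cuts: [10, 26, 34, 37]

Fragment lengths:
  [0,10): 10 bp
  [10,26): 16 bp
  [26,34): 8 bp
  [34,37): 3 bp
  [37,41): 4 bp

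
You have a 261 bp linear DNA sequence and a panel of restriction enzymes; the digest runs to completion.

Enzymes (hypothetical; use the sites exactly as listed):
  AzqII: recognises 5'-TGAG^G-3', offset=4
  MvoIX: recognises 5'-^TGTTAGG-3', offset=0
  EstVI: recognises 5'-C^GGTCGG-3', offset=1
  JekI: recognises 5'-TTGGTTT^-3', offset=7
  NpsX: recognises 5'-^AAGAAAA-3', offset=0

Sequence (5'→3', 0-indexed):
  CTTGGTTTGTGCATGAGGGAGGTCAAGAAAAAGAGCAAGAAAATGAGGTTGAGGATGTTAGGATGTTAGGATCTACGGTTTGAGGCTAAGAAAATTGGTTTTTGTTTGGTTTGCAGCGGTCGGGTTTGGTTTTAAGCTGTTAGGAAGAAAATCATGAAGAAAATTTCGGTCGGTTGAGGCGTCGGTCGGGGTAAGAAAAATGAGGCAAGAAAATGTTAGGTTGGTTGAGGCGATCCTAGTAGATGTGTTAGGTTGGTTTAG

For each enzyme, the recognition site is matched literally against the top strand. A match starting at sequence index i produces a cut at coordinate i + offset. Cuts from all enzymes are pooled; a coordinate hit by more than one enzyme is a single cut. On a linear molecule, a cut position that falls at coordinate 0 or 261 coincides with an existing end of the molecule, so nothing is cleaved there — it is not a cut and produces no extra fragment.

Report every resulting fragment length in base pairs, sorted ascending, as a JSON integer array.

Per-enzyme occurrences:
  AzqII (TGAGG, off=4): starts [13, 43, 49, 80, 174, 200, 225] → cuts [17, 47, 53, 84, 178, 204, 229]
  MvoIX (TGTTAGG, off=0): starts [55, 63, 137, 213, 245] → cuts [55, 63, 137, 213, 245]
  EstVI (CGGTCGG, off=1): starts [116, 166, 182] → cuts [117, 167, 183]
  JekI (TTGGTTT, off=7): starts [1, 94, 105, 125, 252] → cuts [8, 101, 112, 132, 259]
  NpsX (AAGAAAA, off=0): starts [24, 36, 87, 144, 156, 192, 206] → cuts [24, 36, 87, 144, 156, 192, 206]

All cut coordinates (distinct, sorted): [8, 17, 24, 36, 47, 53, 55, 63, 84, 87, 101, 112, 117, 132, 137, 144, 156, 167, 178, 183, 192, 204, 206, 213, 229, 245, 259]

Fragments:
  [0,8): 8 bp
  [8,17): 9 bp
  [17,24): 7 bp
  [24,36): 12 bp
  [36,47): 11 bp
  [47,53): 6 bp
  [53,55): 2 bp
  [55,63): 8 bp
  [63,84): 21 bp
  [84,87): 3 bp
  [87,101): 14 bp
  [101,112): 11 bp
  [112,117): 5 bp
  [117,132): 15 bp
  [132,137): 5 bp
  [137,144): 7 bp
  [144,156): 12 bp
  [156,167): 11 bp
  [167,178): 11 bp
  [178,183): 5 bp
  [183,192): 9 bp
  [192,204): 12 bp
  [204,206): 2 bp
  [206,213): 7 bp
  [213,229): 16 bp
  [229,245): 16 bp
  [245,259): 14 bp
  [259,261): 2 bp

[2,2,2,3,5,5,5,6,7,7,7,8,8,9,9,11,11,11,11,12,12,12,14,14,15,16,16,21]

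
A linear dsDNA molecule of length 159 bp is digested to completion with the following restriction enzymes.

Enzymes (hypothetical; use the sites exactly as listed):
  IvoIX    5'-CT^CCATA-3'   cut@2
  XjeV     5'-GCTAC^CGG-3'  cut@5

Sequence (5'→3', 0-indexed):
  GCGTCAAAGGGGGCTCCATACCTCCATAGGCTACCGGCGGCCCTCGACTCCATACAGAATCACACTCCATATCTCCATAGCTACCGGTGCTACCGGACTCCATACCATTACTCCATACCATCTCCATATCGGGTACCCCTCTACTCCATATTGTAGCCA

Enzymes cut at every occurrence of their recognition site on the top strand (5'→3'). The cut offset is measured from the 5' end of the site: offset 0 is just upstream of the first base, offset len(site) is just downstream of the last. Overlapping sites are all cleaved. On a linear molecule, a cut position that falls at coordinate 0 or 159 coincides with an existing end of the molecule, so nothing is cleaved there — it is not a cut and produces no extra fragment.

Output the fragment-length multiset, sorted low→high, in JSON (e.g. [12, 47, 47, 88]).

[6,8,8,9,10,11,11,13,14,15,15,17,22]

Site scan:
  IvoIX CTCCATA/2: at [13, 21, 47, 64, 72, 97, 110, 121, 143] ⇒ [15, 23, 49, 66, 74, 99, 112, 123, 145]
  XjeV GCTACCGG/5: at [29, 79, 88] ⇒ [34, 84, 93]

All cut coordinates (distinct, sorted): [15, 23, 34, 49, 66, 74, 84, 93, 99, 112, 123, 145]

Fragment lengths:
  [0,15): 15 bp
  [15,23): 8 bp
  [23,34): 11 bp
  [34,49): 15 bp
  [49,66): 17 bp
  [66,74): 8 bp
  [74,84): 10 bp
  [84,93): 9 bp
  [93,99): 6 bp
  [99,112): 13 bp
  [112,123): 11 bp
  [123,145): 22 bp
  [145,159): 14 bp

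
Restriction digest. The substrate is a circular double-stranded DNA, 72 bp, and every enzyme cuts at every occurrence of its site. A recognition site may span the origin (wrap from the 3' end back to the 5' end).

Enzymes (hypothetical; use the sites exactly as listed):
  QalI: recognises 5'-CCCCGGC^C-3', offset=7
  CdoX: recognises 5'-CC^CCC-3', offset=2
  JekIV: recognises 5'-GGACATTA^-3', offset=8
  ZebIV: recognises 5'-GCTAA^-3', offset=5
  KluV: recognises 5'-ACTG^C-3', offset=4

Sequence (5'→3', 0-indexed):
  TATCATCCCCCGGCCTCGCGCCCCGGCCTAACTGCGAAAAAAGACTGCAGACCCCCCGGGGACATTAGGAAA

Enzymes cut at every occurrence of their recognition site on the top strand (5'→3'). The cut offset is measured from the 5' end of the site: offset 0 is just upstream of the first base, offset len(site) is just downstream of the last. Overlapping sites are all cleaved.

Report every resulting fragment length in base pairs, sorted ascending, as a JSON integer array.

Per-enzyme occurrences:
  QalI (CCCCGGCC, off=7): starts [7, 20] → cuts [14, 27]
  CdoX (CCCCC, off=2): starts [6, 51, 52] → cuts [8, 53, 54]
  JekIV (GGACATTA, off=8): starts [59] → cuts [67]
  ZebIV (GCTAA, off=5): no sites
  KluV (ACTGC, off=4): starts [30, 43] → cuts [34, 47]

Pooled cuts: [8, 14, 27, 34, 47, 53, 54, 67]

Fragments:
  8→14: 6 bp
  14→27: 13 bp
  27→34: 7 bp
  34→47: 13 bp
  47→53: 6 bp
  53→54: 1 bp
  54→67: 13 bp
  67→8 (wrap): 72-67+8 = 13 bp

[1,6,6,7,13,13,13,13]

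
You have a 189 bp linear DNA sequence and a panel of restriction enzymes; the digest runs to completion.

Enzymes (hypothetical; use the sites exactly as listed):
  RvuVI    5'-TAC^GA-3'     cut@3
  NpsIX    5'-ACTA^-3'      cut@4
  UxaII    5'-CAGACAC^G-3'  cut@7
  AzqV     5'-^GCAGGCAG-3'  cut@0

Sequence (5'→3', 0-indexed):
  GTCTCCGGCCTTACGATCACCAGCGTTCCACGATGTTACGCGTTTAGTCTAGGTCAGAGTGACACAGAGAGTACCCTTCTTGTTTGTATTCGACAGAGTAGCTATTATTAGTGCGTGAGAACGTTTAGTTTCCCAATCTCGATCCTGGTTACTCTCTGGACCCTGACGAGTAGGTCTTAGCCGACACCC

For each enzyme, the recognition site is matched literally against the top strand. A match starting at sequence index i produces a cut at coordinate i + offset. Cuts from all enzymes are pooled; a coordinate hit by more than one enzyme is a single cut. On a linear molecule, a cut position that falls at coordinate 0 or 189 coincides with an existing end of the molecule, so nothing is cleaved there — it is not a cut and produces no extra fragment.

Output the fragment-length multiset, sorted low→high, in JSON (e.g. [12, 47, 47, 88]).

Per-enzyme occurrences:
  RvuVI (TACGA, off=3): starts [11] → cuts [14]
  NpsIX (ACTA, off=4): no sites
  UxaII (CAGACACG, off=7): no sites
  AzqV (GCAGGCAG, off=0): no sites

All cut coordinates (distinct, sorted): [14]

Fragment lengths:
  [0,14): 14 bp
  [14,189): 175 bp

[14,175]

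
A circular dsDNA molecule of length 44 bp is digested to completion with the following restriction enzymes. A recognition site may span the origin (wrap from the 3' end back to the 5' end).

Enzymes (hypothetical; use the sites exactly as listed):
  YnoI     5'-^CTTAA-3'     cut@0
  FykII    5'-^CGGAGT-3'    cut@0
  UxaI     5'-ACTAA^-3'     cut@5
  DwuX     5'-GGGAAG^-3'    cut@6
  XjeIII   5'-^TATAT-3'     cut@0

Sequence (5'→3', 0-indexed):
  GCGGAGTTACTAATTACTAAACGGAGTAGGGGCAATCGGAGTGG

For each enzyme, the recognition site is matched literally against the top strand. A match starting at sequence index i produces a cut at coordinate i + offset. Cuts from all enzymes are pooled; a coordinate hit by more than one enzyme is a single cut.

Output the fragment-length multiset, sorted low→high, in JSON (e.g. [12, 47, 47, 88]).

[1,7,9,12,15]

Site scan:
  YnoI (CTTAA, off=0): no sites
  FykII CGGAGT/0: at [1, 21, 36] ⇒ [1, 21, 36]
  UxaI ACTAA/5: at [8, 15] ⇒ [13, 20]
  DwuX (GGGAAG, off=6): no sites
  XjeIII (TATAT, off=0): no sites

Pooled cuts: [1, 13, 20, 21, 36]

Fragments:
  1→13: 12 bp
  13→20: 7 bp
  20→21: 1 bp
  21→36: 15 bp
  36→1 (wrap): 44-36+1 = 9 bp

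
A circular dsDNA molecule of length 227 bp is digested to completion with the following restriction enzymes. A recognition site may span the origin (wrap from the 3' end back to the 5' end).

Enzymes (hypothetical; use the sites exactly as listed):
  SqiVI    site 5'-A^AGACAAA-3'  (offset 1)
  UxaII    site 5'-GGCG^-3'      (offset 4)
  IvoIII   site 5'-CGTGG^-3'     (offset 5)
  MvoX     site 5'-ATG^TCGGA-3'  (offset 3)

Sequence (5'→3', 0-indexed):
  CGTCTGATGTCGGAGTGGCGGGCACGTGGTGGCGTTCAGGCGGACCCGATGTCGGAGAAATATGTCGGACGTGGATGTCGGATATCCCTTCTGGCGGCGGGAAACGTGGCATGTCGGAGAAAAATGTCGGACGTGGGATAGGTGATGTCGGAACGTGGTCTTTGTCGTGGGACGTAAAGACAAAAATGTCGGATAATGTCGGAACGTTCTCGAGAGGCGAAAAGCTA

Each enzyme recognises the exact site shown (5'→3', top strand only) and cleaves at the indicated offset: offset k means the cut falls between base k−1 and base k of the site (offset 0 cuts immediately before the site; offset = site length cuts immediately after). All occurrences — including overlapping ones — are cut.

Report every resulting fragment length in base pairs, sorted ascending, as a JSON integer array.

[3,3,4,5,7,8,9,9,10,10,10,10,11,11,11,11,12,13,13,17,19,21]

Per-enzyme occurrences:
  SqiVI AAGACAAA/1: at [176] ⇒ [177]
  UxaII GGCG/4: at [16, 30, 38, 92, 95, 215] ⇒ [20, 34, 42, 96, 99, 219]
  IvoIII CGTGG/5: at [24, 69, 104, 131, 153, 165] ⇒ [29, 74, 109, 136, 158, 170]
  MvoX ATGTCGGA/3: at [6, 48, 61, 74, 110, 123, 144, 185, 195] ⇒ [9, 51, 64, 77, 113, 126, 147, 188, 198]

All cut coordinates (distinct, sorted): [9, 20, 29, 34, 42, 51, 64, 74, 77, 96, 99, 109, 113, 126, 136, 147, 158, 170, 177, 188, 198, 219]

Fragments:
  9→20: 11 bp
  20→29: 9 bp
  29→34: 5 bp
  34→42: 8 bp
  42→51: 9 bp
  51→64: 13 bp
  64→74: 10 bp
  74→77: 3 bp
  77→96: 19 bp
  96→99: 3 bp
  99→109: 10 bp
  109→113: 4 bp
  113→126: 13 bp
  126→136: 10 bp
  136→147: 11 bp
  147→158: 11 bp
  158→170: 12 bp
  170→177: 7 bp
  177→188: 11 bp
  188→198: 10 bp
  198→219: 21 bp
  219→9 (wrap): 227-219+9 = 17 bp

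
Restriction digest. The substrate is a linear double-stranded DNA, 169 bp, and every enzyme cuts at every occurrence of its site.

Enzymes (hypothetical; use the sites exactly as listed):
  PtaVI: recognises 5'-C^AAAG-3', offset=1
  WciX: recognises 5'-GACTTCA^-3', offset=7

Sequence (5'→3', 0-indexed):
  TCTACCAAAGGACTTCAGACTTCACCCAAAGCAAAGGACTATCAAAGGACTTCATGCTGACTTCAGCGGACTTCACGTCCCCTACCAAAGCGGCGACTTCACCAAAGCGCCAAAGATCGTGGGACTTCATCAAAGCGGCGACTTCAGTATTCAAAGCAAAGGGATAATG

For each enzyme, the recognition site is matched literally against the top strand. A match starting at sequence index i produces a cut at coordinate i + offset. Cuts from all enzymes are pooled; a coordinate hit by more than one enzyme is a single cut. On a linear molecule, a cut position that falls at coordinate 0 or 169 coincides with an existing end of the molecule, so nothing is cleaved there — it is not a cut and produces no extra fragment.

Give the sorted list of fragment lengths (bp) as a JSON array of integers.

Scan for sites:
  PtaVI (CAAAG, off=1): starts [5, 26, 31, 42, 85, 102, 110, 130, 151, 156] → cuts [6, 27, 32, 43, 86, 103, 111, 131, 152, 157]
  WciX (GACTTCA, off=7): starts [10, 17, 47, 58, 68, 94, 122, 139] → cuts [17, 24, 54, 65, 75, 101, 129, 146]

Pooled cuts: [6, 17, 24, 27, 32, 43, 54, 65, 75, 86, 101, 103, 111, 129, 131, 146, 152, 157]

Fragment lengths:
  [0,6): 6 bp
  [6,17): 11 bp
  [17,24): 7 bp
  [24,27): 3 bp
  [27,32): 5 bp
  [32,43): 11 bp
  [43,54): 11 bp
  [54,65): 11 bp
  [65,75): 10 bp
  [75,86): 11 bp
  [86,101): 15 bp
  [101,103): 2 bp
  [103,111): 8 bp
  [111,129): 18 bp
  [129,131): 2 bp
  [131,146): 15 bp
  [146,152): 6 bp
  [152,157): 5 bp
  [157,169): 12 bp

[2,2,3,5,5,6,6,7,8,10,11,11,11,11,11,12,15,15,18]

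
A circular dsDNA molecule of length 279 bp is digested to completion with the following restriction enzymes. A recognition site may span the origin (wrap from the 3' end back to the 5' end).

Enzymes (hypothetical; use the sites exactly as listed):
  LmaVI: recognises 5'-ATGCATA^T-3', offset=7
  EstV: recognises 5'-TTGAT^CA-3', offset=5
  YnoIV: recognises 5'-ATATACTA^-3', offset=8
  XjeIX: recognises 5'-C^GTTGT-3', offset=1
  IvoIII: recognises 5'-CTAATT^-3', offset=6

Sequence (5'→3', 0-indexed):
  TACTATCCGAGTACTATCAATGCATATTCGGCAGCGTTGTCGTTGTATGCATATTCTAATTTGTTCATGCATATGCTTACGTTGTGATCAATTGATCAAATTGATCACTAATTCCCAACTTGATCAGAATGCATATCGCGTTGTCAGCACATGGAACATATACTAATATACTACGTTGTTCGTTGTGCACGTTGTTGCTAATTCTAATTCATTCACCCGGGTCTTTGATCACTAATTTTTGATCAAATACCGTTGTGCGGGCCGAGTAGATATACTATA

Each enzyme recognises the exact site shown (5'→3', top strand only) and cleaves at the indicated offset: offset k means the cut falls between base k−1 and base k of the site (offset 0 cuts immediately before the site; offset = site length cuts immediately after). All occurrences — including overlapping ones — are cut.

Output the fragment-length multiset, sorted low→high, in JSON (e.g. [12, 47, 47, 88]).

[1,4,6,6,6,7,7,7,8,8,8,8,8,9,9,9,11,11,12,12,13,16,20,21,26,26]

Site scan:
  LmaVI (ATGCATAT, off=7): starts [19, 46, 66, 128] → cuts [26, 53, 73, 135]
  EstV (TTGATCA, off=5): starts [91, 100, 119, 224, 238] → cuts [96, 105, 124, 229, 243]
  YnoIV (ATATACTA, off=8): starts [157, 165, 269, 276] → cuts [5, 165, 173, 277]
  XjeIX (CGTTGT, off=1): starts [34, 40, 79, 138, 173, 180, 189, 250] → cuts [35, 41, 80, 139, 174, 181, 190, 251]
  IvoIII (CTAATT, off=6): starts [55, 107, 197, 203, 231] → cuts [61, 113, 203, 209, 237]

Pooled cuts: [5, 26, 35, 41, 53, 61, 73, 80, 96, 105, 113, 124, 135, 139, 165, 173, 174, 181, 190, 203, 209, 229, 237, 243, 251, 277]

Fragment lengths:
  5→26: 21 bp
  26→35: 9 bp
  35→41: 6 bp
  41→53: 12 bp
  53→61: 8 bp
  61→73: 12 bp
  73→80: 7 bp
  80→96: 16 bp
  96→105: 9 bp
  105→113: 8 bp
  113→124: 11 bp
  124→135: 11 bp
  135→139: 4 bp
  139→165: 26 bp
  165→173: 8 bp
  173→174: 1 bp
  174→181: 7 bp
  181→190: 9 bp
  190→203: 13 bp
  203→209: 6 bp
  209→229: 20 bp
  229→237: 8 bp
  237→243: 6 bp
  243→251: 8 bp
  251→277: 26 bp
  277→5 (wrap): 279-277+5 = 7 bp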